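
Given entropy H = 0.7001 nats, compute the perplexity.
2.0140

Perplexity is e^H (or exp(H) for natural log).

H = 0.7001 nats
Perplexity = e^0.7001 = 2.0140

Interpretation: The model's uncertainty is equivalent to choosing uniformly among 2.0 options.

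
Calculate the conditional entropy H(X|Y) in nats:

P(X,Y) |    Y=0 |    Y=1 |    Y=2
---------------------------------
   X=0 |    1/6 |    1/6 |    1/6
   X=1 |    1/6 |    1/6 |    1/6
0.6931 nats

Using the chain rule: H(X|Y) = H(X,Y) - H(Y)

First, compute H(X,Y) = 1.7918 nats

Marginal P(Y) = (1/3, 1/3, 1/3)
H(Y) = 1.0986 nats

H(X|Y) = H(X,Y) - H(Y) = 1.7918 - 1.0986 = 0.6931 nats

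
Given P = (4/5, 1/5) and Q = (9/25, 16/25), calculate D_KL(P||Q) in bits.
0.5860 bits

KL divergence: D_KL(P||Q) = Σ p(x) log(p(x)/q(x))

Computing term by term:
  x=0: 4/5 × log_2[(4/5)/(9/25)] = 4/5 × 1.1520 = 0.9216
  x=1: 1/5 × log_2[(1/5)/(16/25)] = 1/5 × -1.6781 = -0.3356

D_KL(P||Q) = 0.5860 bits

Note: KL divergence is always non-negative and equals 0 iff P = Q.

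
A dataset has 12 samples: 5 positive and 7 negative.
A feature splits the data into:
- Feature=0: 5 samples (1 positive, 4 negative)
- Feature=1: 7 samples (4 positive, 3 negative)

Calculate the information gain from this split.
0.1043 bits

Information Gain = H(Y) - H(Y|Feature)

Before split:
P(positive) = 5/12 = 0.4167
H(Y) = 0.9799 bits

After split:
Feature=0: H = 0.7219 bits (weight = 5/12)
Feature=1: H = 0.9852 bits (weight = 7/12)
H(Y|Feature) = (5/12)×0.7219 + (7/12)×0.9852 = 0.8755 bits

Information Gain = 0.9799 - 0.8755 = 0.1043 bits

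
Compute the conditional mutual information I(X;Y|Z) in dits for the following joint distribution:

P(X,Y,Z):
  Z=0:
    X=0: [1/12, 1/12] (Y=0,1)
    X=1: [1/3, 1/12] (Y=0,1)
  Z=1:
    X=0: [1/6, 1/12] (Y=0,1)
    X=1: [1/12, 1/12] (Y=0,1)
0.0133 dits

Conditional mutual information: I(X;Y|Z) = H(X|Z) + H(Y|Z) - H(X,Y|Z)

H(Z) = 0.2950
H(X,Z) = 0.5683 → H(X|Z) = 0.2734
H(Y,Z) = 0.5683 → H(Y|Z) = 0.2734
H(X,Y,Z) = 0.8283 → H(X,Y|Z) = 0.5334

I(X;Y|Z) = 0.2734 + 0.2734 - 0.5334 = 0.0133 dits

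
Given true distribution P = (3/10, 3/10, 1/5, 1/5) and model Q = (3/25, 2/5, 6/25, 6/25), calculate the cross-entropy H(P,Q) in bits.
2.1378 bits

Cross-entropy: H(P,Q) = -Σ p(x) log q(x)

Alternatively: H(P,Q) = H(P) + D_KL(P||Q)
H(P) = 1.9710 bits
D_KL(P||Q) = 0.1669 bits

H(P,Q) = 1.9710 + 0.1669 = 2.1378 bits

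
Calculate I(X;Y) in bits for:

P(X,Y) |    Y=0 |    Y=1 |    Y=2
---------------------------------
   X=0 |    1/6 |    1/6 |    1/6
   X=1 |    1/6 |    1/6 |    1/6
0.0000 bits

Mutual information: I(X;Y) = H(X) + H(Y) - H(X,Y)

Marginals:
P(X) = (1/2, 1/2), H(X) = 1.0000 bits
P(Y) = (1/3, 1/3, 1/3), H(Y) = 1.5850 bits

Joint entropy: H(X,Y) = 2.5850 bits

I(X;Y) = 1.0000 + 1.5850 - 2.5850 = 0.0000 bits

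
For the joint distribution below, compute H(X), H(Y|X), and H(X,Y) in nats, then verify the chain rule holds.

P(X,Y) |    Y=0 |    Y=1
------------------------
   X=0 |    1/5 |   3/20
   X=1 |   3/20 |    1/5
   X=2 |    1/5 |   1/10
H(X,Y) = 1.7651, H(X) = 1.0961, H(Y|X) = 0.6690 (all in nats)

Chain rule: H(X,Y) = H(X) + H(Y|X)

Left side — joint entropy directly:
H(X,Y) = -Σ p(x,y) log p(x,y) = 1.7651 nats

Right side — compute H(Y|X) from the conditional distributions:
P(X) = (7/20, 7/20, 3/10), so H(X) = 1.0961 nats
H(Y|X) = Σ_x P(X=x) · H(Y|X=x):
  P(Y|X=0) = (4/7, 3/7), H(Y|X=0) = 0.6829, weight P(X=0) = 7/20
  P(Y|X=1) = (3/7, 4/7), H(Y|X=1) = 0.6829, weight P(X=1) = 7/20
  P(Y|X=2) = (2/3, 1/3), H(Y|X=2) = 0.6365, weight P(X=2) = 3/10
H(Y|X) = 0.6690 nats

H(X) + H(Y|X) = 1.0961 + 0.6690 = 1.7651 nats

Both sides equal 1.7651 nats. ✓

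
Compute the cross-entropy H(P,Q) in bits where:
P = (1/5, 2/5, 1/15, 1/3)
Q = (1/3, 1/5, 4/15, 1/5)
2.1469 bits

Cross-entropy: H(P,Q) = -Σ p(x) log q(x)

Alternatively: H(P,Q) = H(P) + D_KL(P||Q)
H(P) = 1.7819 bits
D_KL(P||Q) = 0.3649 bits

H(P,Q) = 1.7819 + 0.3649 = 2.1469 bits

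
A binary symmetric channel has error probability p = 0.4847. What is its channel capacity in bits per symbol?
0.0007 bits

For a binary symmetric channel (BSC) with error probability p:
Capacity C = 1 - H(p) bits per symbol

where H(p) = -p log₂(p) - (1-p) log₂(1-p) is the binary entropy function.

H(0.4847) = 0.9993 bits
C = 1 - 0.9993 = 0.0007 bits per symbol

This means we can reliably transmit up to 0.0007 bits of information per channel use.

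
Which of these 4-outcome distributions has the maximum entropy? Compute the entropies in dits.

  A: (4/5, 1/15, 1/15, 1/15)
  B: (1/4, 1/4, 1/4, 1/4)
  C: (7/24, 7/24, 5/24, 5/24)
B

For a discrete distribution over n outcomes, entropy is maximized by the uniform distribution.

Computing entropies:
H(A) = 0.3127 dits
H(B) = 0.6021 dits
H(C) = 0.5960 dits

The uniform distribution (where all probabilities equal 1/4) achieves the maximum entropy of log_10(4) = 0.6021 dits.

Distribution B has the highest entropy.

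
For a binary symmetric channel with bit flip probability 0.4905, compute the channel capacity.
0.0003 bits

For a binary symmetric channel (BSC) with error probability p:
Capacity C = 1 - H(p) bits per symbol

where H(p) = -p log₂(p) - (1-p) log₂(1-p) is the binary entropy function.

H(0.4905) = 0.9997 bits
C = 1 - 0.9997 = 0.0003 bits per symbol

This means we can reliably transmit up to 0.0003 bits of information per channel use.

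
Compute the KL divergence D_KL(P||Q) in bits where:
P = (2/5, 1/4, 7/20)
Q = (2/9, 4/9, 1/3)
0.1563 bits

KL divergence: D_KL(P||Q) = Σ p(x) log(p(x)/q(x))

Computing term by term:
  x=0: 2/5 × log_2[(2/5)/(2/9)] = 2/5 × 0.8480 = 0.3392
  x=1: 1/4 × log_2[(1/4)/(4/9)] = 1/4 × -0.8301 = -0.2075
  x=2: 7/20 × log_2[(7/20)/(1/3)] = 7/20 × 0.0704 = 0.0246

D_KL(P||Q) = 0.1563 bits

Note: KL divergence is always non-negative and equals 0 iff P = Q.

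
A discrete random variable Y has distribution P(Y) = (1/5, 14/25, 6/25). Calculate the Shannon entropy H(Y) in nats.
0.9891 nats

Shannon entropy is H(X) = -Σ p(x) log p(x).

For P = (1/5, 14/25, 6/25):
H = -1/5 × log_e(1/5) -14/25 × log_e(14/25) -6/25 × log_e(6/25)
H = 0.9891 nats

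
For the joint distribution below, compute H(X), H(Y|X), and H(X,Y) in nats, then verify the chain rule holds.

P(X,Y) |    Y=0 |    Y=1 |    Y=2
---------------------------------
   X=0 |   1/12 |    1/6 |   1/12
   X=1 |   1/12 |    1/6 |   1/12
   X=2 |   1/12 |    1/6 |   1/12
H(X,Y) = 2.1383, H(X) = 1.0986, H(Y|X) = 1.0397 (all in nats)

Chain rule: H(X,Y) = H(X) + H(Y|X)

Left side — joint entropy directly:
H(X,Y) = -Σ p(x,y) log p(x,y) = 2.1383 nats

Right side — compute H(Y|X) from the conditional distributions:
P(X) = (1/3, 1/3, 1/3), so H(X) = 1.0986 nats
H(Y|X) = Σ_x P(X=x) · H(Y|X=x):
  P(Y|X=0) = (1/4, 1/2, 1/4), H(Y|X=0) = 1.0397, weight P(X=0) = 1/3
  P(Y|X=1) = (1/4, 1/2, 1/4), H(Y|X=1) = 1.0397, weight P(X=1) = 1/3
  P(Y|X=2) = (1/4, 1/2, 1/4), H(Y|X=2) = 1.0397, weight P(X=2) = 1/3
H(Y|X) = 1.0397 nats

H(X) + H(Y|X) = 1.0986 + 1.0397 = 2.1383 nats

Both sides equal 2.1383 nats. ✓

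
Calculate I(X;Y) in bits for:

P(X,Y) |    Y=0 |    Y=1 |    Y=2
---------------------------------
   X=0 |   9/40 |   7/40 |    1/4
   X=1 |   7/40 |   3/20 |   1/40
0.0941 bits

Mutual information: I(X;Y) = H(X) + H(Y) - H(X,Y)

Marginals:
P(X) = (13/20, 7/20), H(X) = 0.9341 bits
P(Y) = (2/5, 13/40, 11/40), H(Y) = 1.5679 bits

Joint entropy: H(X,Y) = 2.4079 bits

I(X;Y) = 0.9341 + 1.5679 - 2.4079 = 0.0941 bits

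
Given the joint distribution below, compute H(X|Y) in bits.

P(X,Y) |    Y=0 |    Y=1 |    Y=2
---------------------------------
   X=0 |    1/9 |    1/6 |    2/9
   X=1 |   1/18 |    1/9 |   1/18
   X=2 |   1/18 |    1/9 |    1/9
1.4749 bits

Using the chain rule: H(X|Y) = H(X,Y) - H(Y)

First, compute H(X,Y) = 3.0169 bits

Marginal P(Y) = (2/9, 7/18, 7/18)
H(Y) = 1.5420 bits

H(X|Y) = H(X,Y) - H(Y) = 3.0169 - 1.5420 = 1.4749 bits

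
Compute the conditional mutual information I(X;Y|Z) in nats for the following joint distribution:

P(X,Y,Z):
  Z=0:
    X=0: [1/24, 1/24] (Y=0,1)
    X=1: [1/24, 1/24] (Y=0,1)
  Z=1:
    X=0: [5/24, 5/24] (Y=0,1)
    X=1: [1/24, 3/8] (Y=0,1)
0.0848 nats

Conditional mutual information: I(X;Y|Z) = H(X|Z) + H(Y|Z) - H(X,Y|Z)

H(Z) = 0.4506
H(X,Z) = 1.1437 → H(X|Z) = 0.6931
H(Y,Z) = 1.0751 → H(Y|Z) = 0.6246
H(X,Y,Z) = 1.6835 → H(X,Y|Z) = 1.2329

I(X;Y|Z) = 0.6931 + 0.6246 - 1.2329 = 0.0848 nats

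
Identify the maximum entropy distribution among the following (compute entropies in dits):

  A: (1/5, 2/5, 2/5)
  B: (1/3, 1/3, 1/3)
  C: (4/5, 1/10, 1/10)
B

For a discrete distribution over n outcomes, entropy is maximized by the uniform distribution.

Computing entropies:
H(A) = 0.4581 dits
H(B) = 0.4771 dits
H(C) = 0.2775 dits

The uniform distribution (where all probabilities equal 1/3) achieves the maximum entropy of log_10(3) = 0.4771 dits.

Distribution B has the highest entropy.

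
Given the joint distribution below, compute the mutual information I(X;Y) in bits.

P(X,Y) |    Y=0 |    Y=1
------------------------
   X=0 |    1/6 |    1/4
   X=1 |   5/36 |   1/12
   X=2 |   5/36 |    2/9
0.0273 bits

Mutual information: I(X;Y) = H(X) + H(Y) - H(X,Y)

Marginals:
P(X) = (5/12, 2/9, 13/36), H(X) = 1.5391 bits
P(Y) = (4/9, 5/9), H(Y) = 0.9911 bits

Joint entropy: H(X,Y) = 2.5029 bits

I(X;Y) = 1.5391 + 0.9911 - 2.5029 = 0.0273 bits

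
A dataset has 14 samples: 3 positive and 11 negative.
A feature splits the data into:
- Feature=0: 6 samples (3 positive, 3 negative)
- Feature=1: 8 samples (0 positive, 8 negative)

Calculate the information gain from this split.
0.3210 bits

Information Gain = H(Y) - H(Y|Feature)

Before split:
P(positive) = 3/14 = 0.2143
H(Y) = 0.7496 bits

After split:
Feature=0: H = 1.0000 bits (weight = 6/14)
Feature=1: H = 0.0000 bits (weight = 8/14)
H(Y|Feature) = (6/14)×1.0000 + (8/14)×0.0000 = 0.4286 bits

Information Gain = 0.7496 - 0.4286 = 0.3210 bits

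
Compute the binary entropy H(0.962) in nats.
0.1615 nats

The binary entropy function is:
H(p) = -p log(p) - (1-p) log(1-p)

H(0.962) = -0.962 × log_e(0.962) - 0.038 × log_e(0.038)
H(0.962) = 0.1615 nats

Note: Binary entropy is maximized at p=0.5 (H=1 bit) and minimized at p=0 or p=1 (H=0).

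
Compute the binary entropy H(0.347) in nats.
0.6456 nats

The binary entropy function is:
H(p) = -p log(p) - (1-p) log(1-p)

H(0.347) = -0.347 × log_e(0.347) - 0.653 × log_e(0.653)
H(0.347) = 0.6456 nats

Note: Binary entropy is maximized at p=0.5 (H=1 bit) and minimized at p=0 or p=1 (H=0).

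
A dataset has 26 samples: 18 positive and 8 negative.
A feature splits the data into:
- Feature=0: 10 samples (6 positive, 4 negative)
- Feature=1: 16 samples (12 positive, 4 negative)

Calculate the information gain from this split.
0.0178 bits

Information Gain = H(Y) - H(Y|Feature)

Before split:
P(positive) = 18/26 = 0.6923
H(Y) = 0.8905 bits

After split:
Feature=0: H = 0.9710 bits (weight = 10/26)
Feature=1: H = 0.8113 bits (weight = 16/26)
H(Y|Feature) = (10/26)×0.9710 + (16/26)×0.8113 = 0.8727 bits

Information Gain = 0.8905 - 0.8727 = 0.0178 bits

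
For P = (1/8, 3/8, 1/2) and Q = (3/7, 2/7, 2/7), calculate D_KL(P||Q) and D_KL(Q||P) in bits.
D_KL(P||Q) = 0.3286, D_KL(Q||P) = 0.4191

KL divergence is not symmetric: D_KL(P||Q) ≠ D_KL(Q||P) in general.

D_KL(P||Q) = 0.3286 bits
D_KL(Q||P) = 0.4191 bits

No, they are not equal!

This asymmetry is why KL divergence is not a true distance metric.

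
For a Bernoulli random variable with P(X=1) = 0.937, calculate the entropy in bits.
0.3392 bits

The binary entropy function is:
H(p) = -p log(p) - (1-p) log(1-p)

H(0.937) = -0.937 × log_2(0.937) - 0.063 × log_2(0.063)
H(0.937) = 0.3392 bits

Note: Binary entropy is maximized at p=0.5 (H=1 bit) and minimized at p=0 or p=1 (H=0).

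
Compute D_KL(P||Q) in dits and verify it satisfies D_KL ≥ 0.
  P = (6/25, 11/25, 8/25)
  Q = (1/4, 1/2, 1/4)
0.0056 dits

KL divergence satisfies the Gibbs inequality: D_KL(P||Q) ≥ 0 for all distributions P, Q.

D_KL(P||Q) = Σ p(x) log(p(x)/q(x))
Term by term:
  x=0: 6/25 × log_10[(6/25)/(1/4)] = -0.0043
  x=1: 11/25 × log_10[(11/25)/(1/2)] = -0.0244
  x=2: 8/25 × log_10[(8/25)/(1/4)] = 0.0343
D_KL(P||Q) = 0.0056 dits

D_KL(P||Q) = 0.0056 ≥ 0 ✓

This non-negativity is a fundamental property: relative entropy cannot be negative because it measures how different Q is from P.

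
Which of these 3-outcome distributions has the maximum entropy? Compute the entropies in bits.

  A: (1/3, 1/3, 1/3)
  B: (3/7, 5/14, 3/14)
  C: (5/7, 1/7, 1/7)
A

For a discrete distribution over n outcomes, entropy is maximized by the uniform distribution.

Computing entropies:
H(A) = 1.5850 bits
H(B) = 1.5306 bits
H(C) = 1.1488 bits

The uniform distribution (where all probabilities equal 1/3) achieves the maximum entropy of log_2(3) = 1.5850 bits.

Distribution A has the highest entropy.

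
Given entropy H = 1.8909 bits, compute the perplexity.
3.7087

Perplexity is 2^H (or exp(H) for natural log).

H = 1.8909 bits
Perplexity = 2^1.8909 = 3.7087

Interpretation: The model's uncertainty is equivalent to choosing uniformly among 3.7 options.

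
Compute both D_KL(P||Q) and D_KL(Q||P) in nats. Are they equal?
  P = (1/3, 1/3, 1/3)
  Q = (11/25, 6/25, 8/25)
D_KL(P||Q) = 0.0306, D_KL(Q||P) = 0.0303

KL divergence is not symmetric: D_KL(P||Q) ≠ D_KL(Q||P) in general.

D_KL(P||Q) = 0.0306 nats
D_KL(Q||P) = 0.0303 nats

No, they are not equal!

This asymmetry is why KL divergence is not a true distance metric.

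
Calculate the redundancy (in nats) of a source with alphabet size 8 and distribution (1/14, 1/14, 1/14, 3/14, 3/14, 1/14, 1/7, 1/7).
0.1093 nats

Redundancy measures how far a source is from maximum entropy:
R = H_max - H(X)

Maximum entropy for 8 symbols: H_max = log_e(8) = 2.0794 nats
Actual entropy: H(X) = 1.9702 nats
Redundancy: R = 2.0794 - 1.9702 = 0.1093 nats

This redundancy represents potential for compression: the source could be compressed by 0.1093 nats per symbol.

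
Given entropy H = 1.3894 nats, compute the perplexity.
4.0124

Perplexity is e^H (or exp(H) for natural log).

H = 1.3894 nats
Perplexity = e^1.3894 = 4.0124

Interpretation: The model's uncertainty is equivalent to choosing uniformly among 4.0 options.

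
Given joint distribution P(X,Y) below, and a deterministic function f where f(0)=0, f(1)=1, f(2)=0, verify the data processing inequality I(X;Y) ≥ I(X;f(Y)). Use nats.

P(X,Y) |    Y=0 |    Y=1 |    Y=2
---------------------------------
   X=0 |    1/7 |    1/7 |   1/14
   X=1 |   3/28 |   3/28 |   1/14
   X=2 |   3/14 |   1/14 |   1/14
I(X;Y) = 0.0258, I(X;f(Y)) = 0.0198, inequality holds: 0.0258 ≥ 0.0198

Data Processing Inequality: For any Markov chain X → Y → Z, we have I(X;Y) ≥ I(X;Z).

Here Z = f(Y) is a deterministic function of Y, forming X → Y → Z.

Original I(X;Y) = 0.0258 nats

After applying f:
P(X,Z) where Z=f(Y):
- P(X,Z=0) = P(X,Y=0) + P(X,Y=2)
- P(X,Z=1) = P(X,Y=1)

I(X;Z) = I(X;f(Y)) = 0.0198 nats

Verification: 0.0258 ≥ 0.0198 ✓

Information cannot be created by processing; the function f can only lose information about X.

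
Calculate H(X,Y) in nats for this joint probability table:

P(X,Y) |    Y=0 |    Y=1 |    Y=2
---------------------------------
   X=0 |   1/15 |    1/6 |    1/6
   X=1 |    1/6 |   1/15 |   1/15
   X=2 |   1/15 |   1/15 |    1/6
2.0972 nats

Joint entropy is H(X,Y) = -Σ_{x,y} p(x,y) log p(x,y).

Summing over all non-zero entries:
H(X,Y) = -[1/15·log_e(1/15) + 1/6·log_e(1/6) + 1/6·log_e(1/6) + 1/6·log_e(1/6) + 1/15·log_e(1/15) + 1/15·log_e(1/15) + 1/15·log_e(1/15) + 1/15·log_e(1/15) + 1/6·log_e(1/6)]
H(X,Y) = 2.0972 nats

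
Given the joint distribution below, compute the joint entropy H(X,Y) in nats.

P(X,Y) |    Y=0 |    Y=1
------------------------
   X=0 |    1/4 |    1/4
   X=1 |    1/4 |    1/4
1.3863 nats

Joint entropy is H(X,Y) = -Σ_{x,y} p(x,y) log p(x,y).

Summing over all non-zero entries:
H(X,Y) = -[1/4·log_e(1/4) + 1/4·log_e(1/4) + 1/4·log_e(1/4) + 1/4·log_e(1/4)]
H(X,Y) = 1.3863 nats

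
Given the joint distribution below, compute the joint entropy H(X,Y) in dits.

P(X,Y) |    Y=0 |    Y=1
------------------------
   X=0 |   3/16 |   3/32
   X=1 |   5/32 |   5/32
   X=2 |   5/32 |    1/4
0.7611 dits

Joint entropy is H(X,Y) = -Σ_{x,y} p(x,y) log p(x,y).

Summing over all non-zero entries:
H(X,Y) = -[3/16·log_10(3/16) + 3/32·log_10(3/32) + 5/32·log_10(5/32) + 5/32·log_10(5/32) + 5/32·log_10(5/32) + 1/4·log_10(1/4)]
H(X,Y) = 0.7611 dits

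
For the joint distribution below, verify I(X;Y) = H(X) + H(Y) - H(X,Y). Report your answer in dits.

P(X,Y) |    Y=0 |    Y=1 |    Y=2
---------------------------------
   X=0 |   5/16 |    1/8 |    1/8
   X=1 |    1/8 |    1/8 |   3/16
I(X;Y) = 0.0174 dits

Mutual information has multiple equivalent forms:
- I(X;Y) = H(X) - H(X|Y)
- I(X;Y) = H(Y) - H(Y|X)
- I(X;Y) = H(X) + H(Y) - H(X,Y)

Computing all quantities:
H(X) = 0.2976, H(Y) = 0.4654, H(X,Y) = 0.7457
H(X|Y) = 0.2803, H(Y|X) = 0.4481

Verification:
H(X) - H(X|Y) = 0.2976 - 0.2803 = 0.0174
H(Y) - H(Y|X) = 0.4654 - 0.4481 = 0.0174
H(X) + H(Y) - H(X,Y) = 0.2976 + 0.4654 - 0.7457 = 0.0174

All forms give I(X;Y) = 0.0174 dits. ✓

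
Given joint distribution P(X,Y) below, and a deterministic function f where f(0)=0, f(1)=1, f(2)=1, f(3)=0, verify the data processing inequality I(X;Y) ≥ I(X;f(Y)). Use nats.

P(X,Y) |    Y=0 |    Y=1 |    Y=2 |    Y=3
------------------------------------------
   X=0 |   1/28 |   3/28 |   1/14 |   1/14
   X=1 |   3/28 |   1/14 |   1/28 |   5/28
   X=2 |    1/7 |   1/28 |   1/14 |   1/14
I(X;Y) = 0.0865, I(X;f(Y)) = 0.0462, inequality holds: 0.0865 ≥ 0.0462

Data Processing Inequality: For any Markov chain X → Y → Z, we have I(X;Y) ≥ I(X;Z).

Here Z = f(Y) is a deterministic function of Y, forming X → Y → Z.

Original I(X;Y) = 0.0865 nats

After applying f:
P(X,Z) where Z=f(Y):
- P(X,Z=0) = P(X,Y=0) + P(X,Y=3)
- P(X,Z=1) = P(X,Y=1) + P(X,Y=2)

I(X;Z) = I(X;f(Y)) = 0.0462 nats

Verification: 0.0865 ≥ 0.0462 ✓

Information cannot be created by processing; the function f can only lose information about X.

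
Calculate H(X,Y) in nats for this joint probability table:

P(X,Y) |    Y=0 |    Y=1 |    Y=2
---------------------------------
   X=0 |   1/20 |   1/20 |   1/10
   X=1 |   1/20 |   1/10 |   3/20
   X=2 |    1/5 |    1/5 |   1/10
2.0685 nats

Joint entropy is H(X,Y) = -Σ_{x,y} p(x,y) log p(x,y).

Summing over all non-zero entries:
H(X,Y) = -[1/20·log_e(1/20) + 1/20·log_e(1/20) + 1/10·log_e(1/10) + 1/20·log_e(1/20) + 1/10·log_e(1/10) + 3/20·log_e(3/20) + 1/5·log_e(1/5) + 1/5·log_e(1/5) + 1/10·log_e(1/10)]
H(X,Y) = 2.0685 nats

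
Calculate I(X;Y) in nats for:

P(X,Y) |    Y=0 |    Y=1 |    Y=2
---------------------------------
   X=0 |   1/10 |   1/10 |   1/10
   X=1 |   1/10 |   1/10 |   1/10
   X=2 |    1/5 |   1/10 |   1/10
0.0138 nats

Mutual information: I(X;Y) = H(X) + H(Y) - H(X,Y)

Marginals:
P(X) = (3/10, 3/10, 2/5), H(X) = 1.0889 nats
P(Y) = (2/5, 3/10, 3/10), H(Y) = 1.0889 nats

Joint entropy: H(X,Y) = 2.1640 nats

I(X;Y) = 1.0889 + 1.0889 - 2.1640 = 0.0138 nats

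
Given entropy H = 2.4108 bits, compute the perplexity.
5.3177

Perplexity is 2^H (or exp(H) for natural log).

H = 2.4108 bits
Perplexity = 2^2.4108 = 5.3177

Interpretation: The model's uncertainty is equivalent to choosing uniformly among 5.3 options.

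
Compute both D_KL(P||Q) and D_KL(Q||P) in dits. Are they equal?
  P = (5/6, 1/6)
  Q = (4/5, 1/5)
D_KL(P||Q) = 0.0016, D_KL(Q||P) = 0.0017

KL divergence is not symmetric: D_KL(P||Q) ≠ D_KL(Q||P) in general.

D_KL(P||Q) = 0.0016 dits
D_KL(Q||P) = 0.0017 dits

No, they are not equal!

This asymmetry is why KL divergence is not a true distance metric.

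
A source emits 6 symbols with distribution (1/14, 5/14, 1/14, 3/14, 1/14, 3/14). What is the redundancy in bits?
0.2861 bits

Redundancy measures how far a source is from maximum entropy:
R = H_max - H(X)

Maximum entropy for 6 symbols: H_max = log_2(6) = 2.5850 bits
Actual entropy: H(X) = 2.2988 bits
Redundancy: R = 2.5850 - 2.2988 = 0.2861 bits

This redundancy represents potential for compression: the source could be compressed by 0.2861 bits per symbol.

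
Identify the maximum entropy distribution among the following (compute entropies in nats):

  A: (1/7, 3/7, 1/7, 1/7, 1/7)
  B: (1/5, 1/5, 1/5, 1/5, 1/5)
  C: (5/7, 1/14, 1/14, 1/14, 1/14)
B

For a discrete distribution over n outcomes, entropy is maximized by the uniform distribution.

Computing entropies:
H(A) = 1.4751 nats
H(B) = 1.6094 nats
H(C) = 0.9944 nats

The uniform distribution (where all probabilities equal 1/5) achieves the maximum entropy of log_e(5) = 1.6094 nats.

Distribution B has the highest entropy.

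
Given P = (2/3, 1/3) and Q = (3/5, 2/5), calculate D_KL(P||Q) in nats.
0.0095 nats

KL divergence: D_KL(P||Q) = Σ p(x) log(p(x)/q(x))

Computing term by term:
  x=0: 2/3 × log_e[(2/3)/(3/5)] = 2/3 × 0.1054 = 0.0702
  x=1: 1/3 × log_e[(1/3)/(2/5)] = 1/3 × -0.1823 = -0.0608

D_KL(P||Q) = 0.0095 nats

Note: KL divergence is always non-negative and equals 0 iff P = Q.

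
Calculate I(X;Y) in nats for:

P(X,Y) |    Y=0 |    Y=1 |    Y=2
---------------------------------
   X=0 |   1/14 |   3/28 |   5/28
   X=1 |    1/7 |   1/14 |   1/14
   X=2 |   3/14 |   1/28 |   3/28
0.0755 nats

Mutual information: I(X;Y) = H(X) + H(Y) - H(X,Y)

Marginals:
P(X) = (5/14, 2/7, 5/14), H(X) = 1.0934 nats
P(Y) = (3/7, 3/14, 5/14), H(Y) = 1.0609 nats

Joint entropy: H(X,Y) = 2.0789 nats

I(X;Y) = 1.0934 + 1.0609 - 2.0789 = 0.0755 nats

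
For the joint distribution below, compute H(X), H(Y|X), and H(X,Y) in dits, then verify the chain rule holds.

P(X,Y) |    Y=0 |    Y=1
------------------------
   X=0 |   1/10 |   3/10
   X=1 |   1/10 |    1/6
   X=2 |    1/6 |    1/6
H(X,Y) = 0.7459, H(X) = 0.4713, H(Y|X) = 0.2746 (all in dits)

Chain rule: H(X,Y) = H(X) + H(Y|X)

Left side — joint entropy directly:
H(X,Y) = -Σ p(x,y) log p(x,y) = 0.7459 dits

Right side — compute H(Y|X) from the conditional distributions:
P(X) = (2/5, 4/15, 1/3), so H(X) = 0.4713 dits
H(Y|X) = Σ_x P(X=x) · H(Y|X=x):
  P(Y|X=0) = (1/4, 3/4), H(Y|X=0) = 0.2442, weight P(X=0) = 2/5
  P(Y|X=1) = (3/8, 5/8), H(Y|X=1) = 0.2873, weight P(X=1) = 4/15
  P(Y|X=2) = (1/2, 1/2), H(Y|X=2) = 0.3010, weight P(X=2) = 1/3
H(Y|X) = 0.2746 dits

H(X) + H(Y|X) = 0.4713 + 0.2746 = 0.7459 dits

Both sides equal 0.7459 dits. ✓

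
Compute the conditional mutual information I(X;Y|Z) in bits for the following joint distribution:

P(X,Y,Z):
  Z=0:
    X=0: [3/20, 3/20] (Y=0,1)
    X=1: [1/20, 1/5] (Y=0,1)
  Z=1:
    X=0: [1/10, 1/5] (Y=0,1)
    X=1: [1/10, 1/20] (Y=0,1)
0.0724 bits

Conditional mutual information: I(X;Y|Z) = H(X|Z) + H(Y|Z) - H(X,Y|Z)

H(Z) = 0.9928
H(X,Z) = 1.9527 → H(X|Z) = 0.9599
H(Y,Z) = 1.9589 → H(Y|Z) = 0.9661
H(X,Y,Z) = 2.8464 → H(X,Y|Z) = 1.8537

I(X;Y|Z) = 0.9599 + 0.9661 - 1.8537 = 0.0724 bits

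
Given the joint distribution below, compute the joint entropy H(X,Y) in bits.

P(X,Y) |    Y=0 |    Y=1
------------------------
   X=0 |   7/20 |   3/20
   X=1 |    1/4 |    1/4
1.9406 bits

Joint entropy is H(X,Y) = -Σ_{x,y} p(x,y) log p(x,y).

Summing over all non-zero entries:
H(X,Y) = -[7/20·log_2(7/20) + 3/20·log_2(3/20) + 1/4·log_2(1/4) + 1/4·log_2(1/4)]
H(X,Y) = 1.9406 bits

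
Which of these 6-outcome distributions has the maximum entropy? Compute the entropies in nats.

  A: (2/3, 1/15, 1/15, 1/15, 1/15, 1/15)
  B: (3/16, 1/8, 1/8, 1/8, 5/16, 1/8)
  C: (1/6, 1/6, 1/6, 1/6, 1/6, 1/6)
C

For a discrete distribution over n outcomes, entropy is maximized by the uniform distribution.

Computing entropies:
H(A) = 1.1730 nats
H(B) = 1.7171 nats
H(C) = 1.7918 nats

The uniform distribution (where all probabilities equal 1/6) achieves the maximum entropy of log_e(6) = 1.7918 nats.

Distribution C has the highest entropy.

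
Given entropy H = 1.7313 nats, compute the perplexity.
5.6480

Perplexity is e^H (or exp(H) for natural log).

H = 1.7313 nats
Perplexity = e^1.7313 = 5.6480

Interpretation: The model's uncertainty is equivalent to choosing uniformly among 5.6 options.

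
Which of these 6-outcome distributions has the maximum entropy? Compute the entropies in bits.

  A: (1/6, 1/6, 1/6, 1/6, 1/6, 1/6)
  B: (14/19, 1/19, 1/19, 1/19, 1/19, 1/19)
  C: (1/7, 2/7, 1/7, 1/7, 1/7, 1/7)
A

For a discrete distribution over n outcomes, entropy is maximized by the uniform distribution.

Computing entropies:
H(A) = 2.5850 bits
H(B) = 1.4425 bits
H(C) = 2.5216 bits

The uniform distribution (where all probabilities equal 1/6) achieves the maximum entropy of log_2(6) = 2.5850 bits.

Distribution A has the highest entropy.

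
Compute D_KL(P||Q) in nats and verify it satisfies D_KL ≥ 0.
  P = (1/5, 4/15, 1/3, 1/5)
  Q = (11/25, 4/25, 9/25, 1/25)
0.2748 nats

KL divergence satisfies the Gibbs inequality: D_KL(P||Q) ≥ 0 for all distributions P, Q.

D_KL(P||Q) = Σ p(x) log(p(x)/q(x))
Term by term:
  x=0: 1/5 × log_e[(1/5)/(11/25)] = -0.1577
  x=1: 4/15 × log_e[(4/15)/(4/25)] = 0.1362
  x=2: 1/3 × log_e[(1/3)/(9/25)] = -0.0257
  x=3: 1/5 × log_e[(1/5)/(1/25)] = 0.3219
D_KL(P||Q) = 0.2748 nats

D_KL(P||Q) = 0.2748 ≥ 0 ✓

This non-negativity is a fundamental property: relative entropy cannot be negative because it measures how different Q is from P.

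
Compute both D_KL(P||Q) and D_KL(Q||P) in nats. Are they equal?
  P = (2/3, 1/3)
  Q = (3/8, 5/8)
D_KL(P||Q) = 0.1740, D_KL(Q||P) = 0.1771

KL divergence is not symmetric: D_KL(P||Q) ≠ D_KL(Q||P) in general.

D_KL(P||Q) = 0.1740 nats
D_KL(Q||P) = 0.1771 nats

No, they are not equal!

This asymmetry is why KL divergence is not a true distance metric.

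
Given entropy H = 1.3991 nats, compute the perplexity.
4.0516

Perplexity is e^H (or exp(H) for natural log).

H = 1.3991 nats
Perplexity = e^1.3991 = 4.0516

Interpretation: The model's uncertainty is equivalent to choosing uniformly among 4.1 options.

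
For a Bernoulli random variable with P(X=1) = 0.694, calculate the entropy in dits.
0.2675 dits

The binary entropy function is:
H(p) = -p log(p) - (1-p) log(1-p)

H(0.694) = -0.694 × log_10(0.694) - 0.306 × log_10(0.306)
H(0.694) = 0.2675 dits

Note: Binary entropy is maximized at p=0.5 (H=1 bit) and minimized at p=0 or p=1 (H=0).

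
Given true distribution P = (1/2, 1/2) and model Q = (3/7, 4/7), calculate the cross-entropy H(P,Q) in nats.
0.7035 nats

Cross-entropy: H(P,Q) = -Σ p(x) log q(x)

Alternatively: H(P,Q) = H(P) + D_KL(P||Q)
H(P) = 0.6931 nats
D_KL(P||Q) = 0.0103 nats

H(P,Q) = 0.6931 + 0.0103 = 0.7035 nats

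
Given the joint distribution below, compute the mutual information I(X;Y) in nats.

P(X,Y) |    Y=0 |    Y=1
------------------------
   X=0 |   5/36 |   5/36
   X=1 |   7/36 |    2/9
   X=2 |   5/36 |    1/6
0.0006 nats

Mutual information: I(X;Y) = H(X) + H(Y) - H(X,Y)

Marginals:
P(X) = (5/18, 5/12, 11/36), H(X) = 1.0829 nats
P(Y) = (17/36, 19/36), H(Y) = 0.6916 nats

Joint entropy: H(X,Y) = 1.7738 nats

I(X;Y) = 1.0829 + 0.6916 - 1.7738 = 0.0006 nats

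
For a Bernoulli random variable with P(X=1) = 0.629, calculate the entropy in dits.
0.2864 dits

The binary entropy function is:
H(p) = -p log(p) - (1-p) log(1-p)

H(0.629) = -0.629 × log_10(0.629) - 0.371 × log_10(0.371)
H(0.629) = 0.2864 dits

Note: Binary entropy is maximized at p=0.5 (H=1 bit) and minimized at p=0 or p=1 (H=0).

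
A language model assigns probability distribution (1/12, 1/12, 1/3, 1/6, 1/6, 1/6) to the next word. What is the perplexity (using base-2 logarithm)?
5.3454

Perplexity is 2^H (or exp(H) for natural log).

First, H = -Σ p log p = 2.4183 bits
Perplexity = 2^2.4183 = 5.3454

Interpretation: The model's uncertainty is equivalent to choosing uniformly among 5.3 options.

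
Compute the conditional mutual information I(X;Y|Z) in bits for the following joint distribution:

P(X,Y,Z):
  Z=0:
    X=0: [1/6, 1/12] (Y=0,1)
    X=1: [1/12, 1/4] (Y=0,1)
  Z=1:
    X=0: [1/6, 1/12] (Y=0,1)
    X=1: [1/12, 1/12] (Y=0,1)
0.0830 bits

Conditional mutual information: I(X;Y|Z) = H(X|Z) + H(Y|Z) - H(X,Y|Z)

H(Z) = 0.9799
H(X,Z) = 1.9591 → H(X|Z) = 0.9793
H(Y,Z) = 1.9591 → H(Y|Z) = 0.9793
H(X,Y,Z) = 2.8554 → H(X,Y|Z) = 1.8755

I(X;Y|Z) = 0.9793 + 0.9793 - 1.8755 = 0.0830 bits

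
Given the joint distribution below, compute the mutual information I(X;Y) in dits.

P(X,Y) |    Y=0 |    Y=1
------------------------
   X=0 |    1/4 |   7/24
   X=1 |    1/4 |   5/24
0.0015 dits

Mutual information: I(X;Y) = H(X) + H(Y) - H(X,Y)

Marginals:
P(X) = (13/24, 11/24), H(X) = 0.2995 dits
P(Y) = (1/2, 1/2), H(Y) = 0.3010 dits

Joint entropy: H(X,Y) = 0.5990 dits

I(X;Y) = 0.2995 + 0.3010 - 0.5990 = 0.0015 dits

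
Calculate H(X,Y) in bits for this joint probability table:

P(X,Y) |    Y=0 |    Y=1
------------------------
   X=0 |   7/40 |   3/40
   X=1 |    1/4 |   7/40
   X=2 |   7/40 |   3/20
2.5110 bits

Joint entropy is H(X,Y) = -Σ_{x,y} p(x,y) log p(x,y).

Summing over all non-zero entries:
H(X,Y) = -[7/40·log_2(7/40) + 3/40·log_2(3/40) + 1/4·log_2(1/4) + 7/40·log_2(7/40) + 7/40·log_2(7/40) + 3/20·log_2(3/20)]
H(X,Y) = 2.5110 bits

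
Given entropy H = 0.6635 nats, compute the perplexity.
1.9416

Perplexity is e^H (or exp(H) for natural log).

H = 0.6635 nats
Perplexity = e^0.6635 = 1.9416

Interpretation: The model's uncertainty is equivalent to choosing uniformly among 1.9 options.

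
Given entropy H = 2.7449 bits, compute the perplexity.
6.7034

Perplexity is 2^H (or exp(H) for natural log).

H = 2.7449 bits
Perplexity = 2^2.7449 = 6.7034

Interpretation: The model's uncertainty is equivalent to choosing uniformly among 6.7 options.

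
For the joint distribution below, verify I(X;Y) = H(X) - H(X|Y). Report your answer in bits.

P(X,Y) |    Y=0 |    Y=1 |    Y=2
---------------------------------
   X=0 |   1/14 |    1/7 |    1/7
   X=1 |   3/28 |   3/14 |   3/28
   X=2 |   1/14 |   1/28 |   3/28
I(X;Y) = 0.0610 bits

Mutual information has multiple equivalent forms:
- I(X;Y) = H(X) - H(X|Y)
- I(X;Y) = H(Y) - H(Y|X)
- I(X;Y) = H(X) + H(Y) - H(X,Y)

Computing all quantities:
H(X) = 1.5306, H(Y) = 1.5601, H(X,Y) = 3.0297
H(X|Y) = 1.4696, H(Y|X) = 1.4991

Verification:
H(X) - H(X|Y) = 1.5306 - 1.4696 = 0.0610
H(Y) - H(Y|X) = 1.5601 - 1.4991 = 0.0610
H(X) + H(Y) - H(X,Y) = 1.5306 + 1.5601 - 3.0297 = 0.0610

All forms give I(X;Y) = 0.0610 bits. ✓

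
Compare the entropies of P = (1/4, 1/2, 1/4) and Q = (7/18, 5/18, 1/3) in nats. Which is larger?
Q

Computing entropies in nats:
H(P) = 1.0397
H(Q) = 1.0893

Distribution Q has higher entropy.

Intuition: The distribution closer to uniform (more spread out) has higher entropy.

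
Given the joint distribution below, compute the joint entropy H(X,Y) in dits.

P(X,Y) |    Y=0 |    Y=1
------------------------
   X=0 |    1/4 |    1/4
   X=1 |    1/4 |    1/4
0.6021 dits

Joint entropy is H(X,Y) = -Σ_{x,y} p(x,y) log p(x,y).

Summing over all non-zero entries:
H(X,Y) = -[1/4·log_10(1/4) + 1/4·log_10(1/4) + 1/4·log_10(1/4) + 1/4·log_10(1/4)]
H(X,Y) = 0.6021 dits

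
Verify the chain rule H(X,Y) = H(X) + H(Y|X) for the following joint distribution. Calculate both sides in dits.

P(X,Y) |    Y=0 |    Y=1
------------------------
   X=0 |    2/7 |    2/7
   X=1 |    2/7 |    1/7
H(X,Y) = 0.5871, H(X) = 0.2966, H(Y|X) = 0.2905 (all in dits)

Chain rule: H(X,Y) = H(X) + H(Y|X)

Left side — joint entropy directly:
H(X,Y) = -Σ p(x,y) log p(x,y) = 0.5871 dits

Right side — compute H(Y|X) from the conditional distributions:
P(X) = (4/7, 3/7), so H(X) = 0.2966 dits
H(Y|X) = Σ_x P(X=x) · H(Y|X=x):
  P(Y|X=0) = (1/2, 1/2), H(Y|X=0) = 0.3010, weight P(X=0) = 4/7
  P(Y|X=1) = (2/3, 1/3), H(Y|X=1) = 0.2764, weight P(X=1) = 3/7
H(Y|X) = 0.2905 dits

H(X) + H(Y|X) = 0.2966 + 0.2905 = 0.5871 dits

Both sides equal 0.5871 dits. ✓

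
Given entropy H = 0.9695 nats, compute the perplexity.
2.6366

Perplexity is e^H (or exp(H) for natural log).

H = 0.9695 nats
Perplexity = e^0.9695 = 2.6366

Interpretation: The model's uncertainty is equivalent to choosing uniformly among 2.6 options.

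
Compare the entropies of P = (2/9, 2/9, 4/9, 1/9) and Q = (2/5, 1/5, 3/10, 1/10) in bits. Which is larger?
Q

Computing entropies in bits:
H(P) = 1.8366
H(Q) = 1.8464

Distribution Q has higher entropy.

Intuition: The distribution closer to uniform (more spread out) has higher entropy.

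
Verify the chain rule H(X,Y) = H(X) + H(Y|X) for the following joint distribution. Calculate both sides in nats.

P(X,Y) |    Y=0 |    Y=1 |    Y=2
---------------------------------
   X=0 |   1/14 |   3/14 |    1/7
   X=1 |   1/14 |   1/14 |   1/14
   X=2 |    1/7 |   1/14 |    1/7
H(X,Y) = 2.1066, H(X) = 1.0609, H(Y|X) = 1.0456 (all in nats)

Chain rule: H(X,Y) = H(X) + H(Y|X)

Left side — joint entropy directly:
H(X,Y) = -Σ p(x,y) log p(x,y) = 2.1066 nats

Right side — compute H(Y|X) from the conditional distributions:
P(X) = (3/7, 3/14, 5/14), so H(X) = 1.0609 nats
H(Y|X) = Σ_x P(X=x) · H(Y|X=x):
  P(Y|X=0) = (1/6, 1/2, 1/3), H(Y|X=0) = 1.0114, weight P(X=0) = 3/7
  P(Y|X=1) = (1/3, 1/3, 1/3), H(Y|X=1) = 1.0986, weight P(X=1) = 3/14
  P(Y|X=2) = (2/5, 1/5, 2/5), H(Y|X=2) = 1.0549, weight P(X=2) = 5/14
H(Y|X) = 1.0456 nats

H(X) + H(Y|X) = 1.0609 + 1.0456 = 2.1066 nats

Both sides equal 2.1066 nats. ✓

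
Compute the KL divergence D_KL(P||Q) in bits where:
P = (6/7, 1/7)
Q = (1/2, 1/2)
0.4083 bits

KL divergence: D_KL(P||Q) = Σ p(x) log(p(x)/q(x))

Computing term by term:
  x=0: 6/7 × log_2[(6/7)/(1/2)] = 6/7 × 0.7776 = 0.6665
  x=1: 1/7 × log_2[(1/7)/(1/2)] = 1/7 × -1.8074 = -0.2582

D_KL(P||Q) = 0.4083 bits

Note: KL divergence is always non-negative and equals 0 iff P = Q.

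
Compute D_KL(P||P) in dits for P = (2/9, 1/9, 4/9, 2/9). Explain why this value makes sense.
0.0000 dits

KL divergence satisfies the Gibbs inequality: D_KL(P||Q) ≥ 0 for all distributions P, Q.

D_KL(P||Q) = Σ p(x) log(p(x)/q(x))
Each term is p(x) × log_10(p(x)/p(x)) = p(x) × log_10(1) = 0, so the sum is 0.
D_KL(P||Q) = 0.0000 dits

When P = Q, the KL divergence is exactly 0, as there is no 'divergence' between identical distributions.

This non-negativity is a fundamental property: relative entropy cannot be negative because it measures how different Q is from P.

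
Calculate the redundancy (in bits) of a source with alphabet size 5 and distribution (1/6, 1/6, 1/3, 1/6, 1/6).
0.0703 bits

Redundancy measures how far a source is from maximum entropy:
R = H_max - H(X)

Maximum entropy for 5 symbols: H_max = log_2(5) = 2.3219 bits
Actual entropy: H(X) = 2.2516 bits
Redundancy: R = 2.3219 - 2.2516 = 0.0703 bits

This redundancy represents potential for compression: the source could be compressed by 0.0703 bits per symbol.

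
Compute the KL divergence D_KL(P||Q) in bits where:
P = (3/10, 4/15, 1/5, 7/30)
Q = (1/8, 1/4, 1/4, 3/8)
0.1796 bits

KL divergence: D_KL(P||Q) = Σ p(x) log(p(x)/q(x))

Computing term by term:
  x=0: 3/10 × log_2[(3/10)/(1/8)] = 3/10 × 1.2630 = 0.3789
  x=1: 4/15 × log_2[(4/15)/(1/4)] = 4/15 × 0.0931 = 0.0248
  x=2: 1/5 × log_2[(1/5)/(1/4)] = 1/5 × -0.3219 = -0.0644
  x=3: 7/30 × log_2[(7/30)/(3/8)] = 7/30 × -0.6845 = -0.1597

D_KL(P||Q) = 0.1796 bits

Note: KL divergence is always non-negative and equals 0 iff P = Q.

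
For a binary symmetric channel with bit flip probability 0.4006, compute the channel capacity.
0.0287 bits

For a binary symmetric channel (BSC) with error probability p:
Capacity C = 1 - H(p) bits per symbol

where H(p) = -p log₂(p) - (1-p) log₂(1-p) is the binary entropy function.

H(0.4006) = 0.9713 bits
C = 1 - 0.9713 = 0.0287 bits per symbol

This means we can reliably transmit up to 0.0287 bits of information per channel use.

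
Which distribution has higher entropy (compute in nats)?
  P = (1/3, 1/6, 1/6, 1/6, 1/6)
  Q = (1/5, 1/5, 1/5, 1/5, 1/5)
Q

Computing entropies in nats:
H(P) = 1.5607
H(Q) = 1.6094

Distribution Q has higher entropy.

Intuition: The distribution closer to uniform (more spread out) has higher entropy.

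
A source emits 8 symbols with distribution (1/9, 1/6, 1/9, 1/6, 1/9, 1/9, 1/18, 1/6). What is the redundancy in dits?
0.0202 dits

Redundancy measures how far a source is from maximum entropy:
R = H_max - H(X)

Maximum entropy for 8 symbols: H_max = log_10(8) = 0.9031 dits
Actual entropy: H(X) = 0.8829 dits
Redundancy: R = 0.9031 - 0.8829 = 0.0202 dits

This redundancy represents potential for compression: the source could be compressed by 0.0202 dits per symbol.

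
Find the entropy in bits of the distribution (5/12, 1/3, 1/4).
1.5546 bits

Shannon entropy is H(X) = -Σ p(x) log p(x).

For P = (5/12, 1/3, 1/4):
H = -5/12 × log_2(5/12) -1/3 × log_2(1/3) -1/4 × log_2(1/4)
H = 1.5546 bits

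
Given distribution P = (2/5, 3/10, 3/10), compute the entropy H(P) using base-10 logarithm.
0.4729 dits

Shannon entropy is H(X) = -Σ p(x) log p(x).

For P = (2/5, 3/10, 3/10):
H = -2/5 × log_10(2/5) -3/10 × log_10(3/10) -3/10 × log_10(3/10)
H = 0.4729 dits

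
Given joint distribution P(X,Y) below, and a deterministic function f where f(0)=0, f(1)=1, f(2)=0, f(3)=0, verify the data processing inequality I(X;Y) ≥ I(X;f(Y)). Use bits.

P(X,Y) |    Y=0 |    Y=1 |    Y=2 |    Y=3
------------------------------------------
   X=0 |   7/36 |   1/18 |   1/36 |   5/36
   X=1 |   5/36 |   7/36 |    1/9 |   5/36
I(X;Y) = 0.0841, I(X;f(Y)) = 0.0396, inequality holds: 0.0841 ≥ 0.0396

Data Processing Inequality: For any Markov chain X → Y → Z, we have I(X;Y) ≥ I(X;Z).

Here Z = f(Y) is a deterministic function of Y, forming X → Y → Z.

Original I(X;Y) = 0.0841 bits

After applying f:
P(X,Z) where Z=f(Y):
- P(X,Z=0) = P(X,Y=0) + P(X,Y=2) + P(X,Y=3)
- P(X,Z=1) = P(X,Y=1)

I(X;Z) = I(X;f(Y)) = 0.0396 bits

Verification: 0.0841 ≥ 0.0396 ✓

Information cannot be created by processing; the function f can only lose information about X.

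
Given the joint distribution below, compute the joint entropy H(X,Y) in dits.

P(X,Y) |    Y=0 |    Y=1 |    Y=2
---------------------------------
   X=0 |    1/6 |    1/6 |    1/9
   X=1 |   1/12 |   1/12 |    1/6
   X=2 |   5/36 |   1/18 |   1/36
0.9070 dits

Joint entropy is H(X,Y) = -Σ_{x,y} p(x,y) log p(x,y).

Summing over all non-zero entries:
H(X,Y) = -[1/6·log_10(1/6) + 1/6·log_10(1/6) + 1/9·log_10(1/9) + 1/12·log_10(1/12) + 1/12·log_10(1/12) + 1/6·log_10(1/6) + 5/36·log_10(5/36) + 1/18·log_10(1/18) + 1/36·log_10(1/36)]
H(X,Y) = 0.9070 dits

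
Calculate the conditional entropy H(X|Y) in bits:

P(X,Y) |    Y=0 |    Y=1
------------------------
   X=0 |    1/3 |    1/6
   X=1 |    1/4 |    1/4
0.9793 bits

Using the chain rule: H(X|Y) = H(X,Y) - H(Y)

First, compute H(X,Y) = 1.9591 bits

Marginal P(Y) = (7/12, 5/12)
H(Y) = 0.9799 bits

H(X|Y) = H(X,Y) - H(Y) = 1.9591 - 0.9799 = 0.9793 bits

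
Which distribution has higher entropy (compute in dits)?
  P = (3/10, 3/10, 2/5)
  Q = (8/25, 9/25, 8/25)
Q

Computing entropies in dits:
H(P) = 0.4729
H(Q) = 0.4764

Distribution Q has higher entropy.

Intuition: The distribution closer to uniform (more spread out) has higher entropy.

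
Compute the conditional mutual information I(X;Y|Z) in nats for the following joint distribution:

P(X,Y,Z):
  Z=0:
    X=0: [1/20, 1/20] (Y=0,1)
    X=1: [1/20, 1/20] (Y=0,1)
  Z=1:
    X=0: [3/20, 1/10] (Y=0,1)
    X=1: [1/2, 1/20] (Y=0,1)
0.0503 nats

Conditional mutual information: I(X;Y|Z) = H(X|Z) + H(Y|Z) - H(X,Y|Z)

H(Z) = 0.5004
H(X,Z) = 1.1359 → H(X|Z) = 0.6355
H(Y,Z) = 1.0251 → H(Y|Z) = 0.5247
H(X,Y,Z) = 1.6103 → H(X,Y|Z) = 1.1099

I(X;Y|Z) = 0.6355 + 0.5247 - 1.1099 = 0.0503 nats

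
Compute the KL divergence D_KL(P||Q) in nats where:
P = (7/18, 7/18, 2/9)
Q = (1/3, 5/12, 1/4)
0.0069 nats

KL divergence: D_KL(P||Q) = Σ p(x) log(p(x)/q(x))

Computing term by term:
  x=0: 7/18 × log_e[(7/18)/(1/3)] = 7/18 × 0.1542 = 0.0599
  x=1: 7/18 × log_e[(7/18)/(5/12)] = 7/18 × -0.0690 = -0.0268
  x=2: 2/9 × log_e[(2/9)/(1/4)] = 2/9 × -0.1178 = -0.0262

D_KL(P||Q) = 0.0069 nats

Note: KL divergence is always non-negative and equals 0 iff P = Q.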